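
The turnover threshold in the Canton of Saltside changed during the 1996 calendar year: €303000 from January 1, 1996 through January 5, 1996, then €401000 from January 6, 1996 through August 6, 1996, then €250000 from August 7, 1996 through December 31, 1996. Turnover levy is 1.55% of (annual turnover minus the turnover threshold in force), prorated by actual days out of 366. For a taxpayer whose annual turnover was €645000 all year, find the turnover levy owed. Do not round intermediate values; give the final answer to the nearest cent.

January 1 – January 5, 1996: 5 days, exemption €303000 → (€645000 − €303000) × 1.55% × 5/366 = €72.4180
January 6 – August 6, 1996: 214 days, exemption €401000 → (€645000 − €401000) × 1.55% × 214/366 = €2211.3333
August 7 – December 31, 1996: 147 days, exemption €250000 → (€645000 − €250000) × 1.55% × 147/366 = €2459.0369
Total = €4742.7883

€4742.79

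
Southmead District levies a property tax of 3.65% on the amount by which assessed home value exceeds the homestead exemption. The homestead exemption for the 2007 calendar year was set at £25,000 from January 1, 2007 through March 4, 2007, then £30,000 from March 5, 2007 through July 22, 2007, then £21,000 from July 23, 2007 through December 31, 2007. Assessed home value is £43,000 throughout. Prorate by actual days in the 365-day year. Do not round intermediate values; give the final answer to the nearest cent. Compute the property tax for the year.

January 1 – March 4, 2007: 63 days, exemption £25,000 → (£43,000 − £25,000) × 3.65% × 63/365 = £113.4000
March 5 – July 22, 2007: 140 days, exemption £30,000 → (£43,000 − £30,000) × 3.65% × 140/365 = £182.0000
July 23 – December 31, 2007: 162 days, exemption £21,000 → (£43,000 − £21,000) × 3.65% × 162/365 = £356.4000
Total = £651.8000

£651.80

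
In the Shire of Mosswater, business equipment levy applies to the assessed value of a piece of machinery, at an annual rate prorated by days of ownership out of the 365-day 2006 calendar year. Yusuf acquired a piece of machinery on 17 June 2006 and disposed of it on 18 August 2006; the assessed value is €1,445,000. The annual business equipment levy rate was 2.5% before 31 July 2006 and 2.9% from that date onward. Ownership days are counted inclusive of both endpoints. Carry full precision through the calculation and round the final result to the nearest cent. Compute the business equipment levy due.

17 June – 30 July 2006: 44 days at 2.5% → €1,445,000 × 2.5% × 44/365 = €4,354.7945
31 July – 18 August 2006: 19 days at 2.9% → €1,445,000 × 2.9% × 19/365 = €2,181.3562
Total = €6,536.1507

€6,536.15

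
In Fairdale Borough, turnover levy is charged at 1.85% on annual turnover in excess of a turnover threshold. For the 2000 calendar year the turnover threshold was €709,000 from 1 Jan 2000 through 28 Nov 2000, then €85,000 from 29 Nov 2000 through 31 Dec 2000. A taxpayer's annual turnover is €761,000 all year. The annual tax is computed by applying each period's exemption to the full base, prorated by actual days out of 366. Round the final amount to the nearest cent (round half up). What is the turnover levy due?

1 Jan – 28 Nov 2000: 333 days, exemption €709,000 → (€761,000 − €709,000) × 1.85% × 333/366 = €875.2623
29 Nov – 31 Dec 2000: 33 days, exemption €85,000 → (€761,000 − €85,000) × 1.85% × 33/366 = €1,127.5902
Total = €2,002.8525

€2,002.85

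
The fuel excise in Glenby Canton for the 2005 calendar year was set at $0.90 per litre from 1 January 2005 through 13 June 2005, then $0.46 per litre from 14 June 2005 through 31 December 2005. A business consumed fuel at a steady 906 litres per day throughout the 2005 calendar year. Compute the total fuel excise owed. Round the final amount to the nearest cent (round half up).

$217,494.36

1 January – 13 June 2005: 164 days × 906 litres/day = 148,584 litres at $0.90/litre → $133,725.60
14 June – 31 December 2005: 201 days × 906 litres/day = 182,106 litres at $0.46/litre → $83,768.76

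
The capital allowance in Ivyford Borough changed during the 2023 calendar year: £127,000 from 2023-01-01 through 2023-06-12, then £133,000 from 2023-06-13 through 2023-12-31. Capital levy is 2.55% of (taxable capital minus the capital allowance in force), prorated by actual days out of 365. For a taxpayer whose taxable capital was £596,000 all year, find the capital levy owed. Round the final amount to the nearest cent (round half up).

2023-01-01 to 2023-06-12: 163 days, exemption £127,000 → (£596,000 − £127,000) × 2.55% × 163/365 = £5,340.8178
2023-06-13 to 2023-12-31: 202 days, exemption £133,000 → (£596,000 − £133,000) × 2.55% × 202/365 = £6,534.0082
Total = £11,874.8260

£11,874.83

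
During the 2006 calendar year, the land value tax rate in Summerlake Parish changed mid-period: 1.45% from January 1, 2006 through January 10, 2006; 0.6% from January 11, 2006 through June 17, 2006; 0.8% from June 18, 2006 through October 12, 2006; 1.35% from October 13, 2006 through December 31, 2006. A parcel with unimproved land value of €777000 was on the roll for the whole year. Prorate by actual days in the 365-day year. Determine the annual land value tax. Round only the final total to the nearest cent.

January 1 – January 10, 2006: 10 days at 1.45% → €777000 × 1.45% × 10/365 = €308.6712
January 11 – June 17, 2006: 158 days at 0.6% → €777000 × 0.6% × 158/365 = €2018.0712
June 18 – October 12, 2006: 117 days at 0.8% → €777000 × 0.8% × 117/365 = €1992.5260
October 13 – December 31, 2006: 80 days at 1.35% → €777000 × 1.35% × 80/365 = €2299.0685
Total = €6618.3370

€6618.34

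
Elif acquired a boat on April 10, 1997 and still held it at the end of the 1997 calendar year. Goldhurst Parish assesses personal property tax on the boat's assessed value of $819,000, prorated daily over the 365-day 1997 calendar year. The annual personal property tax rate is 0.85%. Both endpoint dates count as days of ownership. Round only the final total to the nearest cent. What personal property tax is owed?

Days held (April 10 – December 31, 1997): 266 out of 365
Tax = $819,000 × 0.85% × 266/365 = $5,073.3123

$5,073.31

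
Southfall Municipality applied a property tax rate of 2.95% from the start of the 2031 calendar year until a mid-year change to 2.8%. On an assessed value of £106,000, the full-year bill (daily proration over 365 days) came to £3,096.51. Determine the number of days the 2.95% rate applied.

Let d = days at the first rate; then 365 − d days at the second rate.
£106,000 × [2.95%·d + 2.8%·(365−d)] / 365 = £3,096.51
Solving gives d = 295, so the new rate took effect on October 23, 2031.

295 days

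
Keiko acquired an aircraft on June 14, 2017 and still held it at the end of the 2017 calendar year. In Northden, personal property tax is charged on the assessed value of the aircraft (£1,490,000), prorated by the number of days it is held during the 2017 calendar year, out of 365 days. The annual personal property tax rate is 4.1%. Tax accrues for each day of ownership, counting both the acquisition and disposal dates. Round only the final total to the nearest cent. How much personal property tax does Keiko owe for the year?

£33,641.34

Days held (June 14 – December 31, 2017): 201 out of 365
Tax = £1,490,000 × 4.1% × 201/365 = £33,641.3425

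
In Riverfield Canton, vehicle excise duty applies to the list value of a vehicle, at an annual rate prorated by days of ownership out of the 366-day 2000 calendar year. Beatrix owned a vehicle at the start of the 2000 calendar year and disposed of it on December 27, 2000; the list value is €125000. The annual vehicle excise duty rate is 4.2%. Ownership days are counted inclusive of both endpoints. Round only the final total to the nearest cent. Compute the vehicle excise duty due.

Days held (January 1 – December 27, 2000): 362 out of 366
Tax = €125000 × 4.2% × 362/366 = €5192.6230

€5192.62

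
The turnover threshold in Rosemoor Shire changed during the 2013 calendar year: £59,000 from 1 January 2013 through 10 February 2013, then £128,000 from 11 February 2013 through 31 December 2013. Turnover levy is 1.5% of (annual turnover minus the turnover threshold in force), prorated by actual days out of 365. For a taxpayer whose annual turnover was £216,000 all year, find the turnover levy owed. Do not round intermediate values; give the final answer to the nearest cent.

£1,436.26

1 January – 10 February 2013: 41 days, exemption £59,000 → (£216,000 − £59,000) × 1.5% × 41/365 = £264.5342
11 February – 31 December 2013: 324 days, exemption £128,000 → (£216,000 − £128,000) × 1.5% × 324/365 = £1,171.7260
Total = £1,436.2603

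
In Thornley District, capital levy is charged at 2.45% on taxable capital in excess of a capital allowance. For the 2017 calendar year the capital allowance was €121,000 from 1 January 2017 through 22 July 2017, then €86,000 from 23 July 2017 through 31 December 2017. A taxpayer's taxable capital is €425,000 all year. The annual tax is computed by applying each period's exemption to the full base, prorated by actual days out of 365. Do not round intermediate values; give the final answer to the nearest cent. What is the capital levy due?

1 January – 22 July 2017: 203 days, exemption €121,000 → (€425,000 − €121,000) × 2.45% × 203/365 = €4,142.3123
23 July – 31 December 2017: 162 days, exemption €86,000 → (€425,000 − €86,000) × 2.45% × 162/365 = €3,686.2767
Total = €7,828.5890

€7,828.59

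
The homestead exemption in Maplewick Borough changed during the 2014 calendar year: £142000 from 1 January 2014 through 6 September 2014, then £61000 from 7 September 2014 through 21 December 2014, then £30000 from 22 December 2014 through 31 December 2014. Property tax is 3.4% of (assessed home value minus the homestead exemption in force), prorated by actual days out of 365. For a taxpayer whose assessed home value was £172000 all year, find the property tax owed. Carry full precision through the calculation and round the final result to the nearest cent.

£1924.12

1 January – 6 September 2014: 249 days, exemption £142000 → (£172000 − £142000) × 3.4% × 249/365 = £695.8356
7 September – 21 December 2014: 106 days, exemption £61000 → (£172000 − £61000) × 3.4% × 106/365 = £1096.0110
22 December – 31 December 2014: 10 days, exemption £30000 → (£172000 − £30000) × 3.4% × 10/365 = £132.2740
Total = £1924.1205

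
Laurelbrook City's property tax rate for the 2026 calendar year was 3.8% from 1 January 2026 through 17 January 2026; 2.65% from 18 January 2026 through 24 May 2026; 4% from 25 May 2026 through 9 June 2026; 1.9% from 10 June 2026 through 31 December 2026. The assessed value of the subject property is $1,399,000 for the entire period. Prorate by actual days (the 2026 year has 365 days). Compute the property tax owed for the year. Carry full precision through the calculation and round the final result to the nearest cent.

$32,757.68

1 January – 17 January 2026: 17 days at 3.8% → $1,399,000 × 3.8% × 17/365 = $2,476.0384
18 January – 24 May 2026: 127 days at 2.65% → $1,399,000 × 2.65% × 127/365 = $12,899.5466
25 May – 9 June 2026: 16 days at 4% → $1,399,000 × 4% × 16/365 = $2,453.0411
10 June – 31 December 2026: 205 days at 1.9% → $1,399,000 × 1.9% × 205/365 = $14,929.0548
Total = $32,757.6808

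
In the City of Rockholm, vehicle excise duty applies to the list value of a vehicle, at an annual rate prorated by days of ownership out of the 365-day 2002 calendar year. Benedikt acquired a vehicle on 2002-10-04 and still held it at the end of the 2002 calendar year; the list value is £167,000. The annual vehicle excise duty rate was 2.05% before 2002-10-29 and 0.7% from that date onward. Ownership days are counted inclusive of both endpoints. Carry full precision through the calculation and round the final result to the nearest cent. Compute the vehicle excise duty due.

£439.46

2002-10-04 to 2002-10-28: 25 days at 2.05% → £167,000 × 2.05% × 25/365 = £234.4863
2002-10-29 to 2002-12-31: 64 days at 0.7% → £167,000 × 0.7% × 64/365 = £204.9753
Total = £439.4616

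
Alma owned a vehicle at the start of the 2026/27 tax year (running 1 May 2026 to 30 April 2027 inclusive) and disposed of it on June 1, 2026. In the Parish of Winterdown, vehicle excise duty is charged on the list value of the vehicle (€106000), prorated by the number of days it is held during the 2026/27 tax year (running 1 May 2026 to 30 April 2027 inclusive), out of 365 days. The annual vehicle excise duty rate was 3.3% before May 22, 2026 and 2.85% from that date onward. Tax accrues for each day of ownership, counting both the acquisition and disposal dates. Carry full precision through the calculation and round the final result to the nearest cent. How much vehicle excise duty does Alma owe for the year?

€292.30

May 1 – May 21, 2026: 21 days at 3.3% → €106000 × 3.3% × 21/365 = €201.2548
May 22 – June 1, 2026: 11 days at 2.85% → €106000 × 2.85% × 11/365 = €91.0438
Total = €292.2986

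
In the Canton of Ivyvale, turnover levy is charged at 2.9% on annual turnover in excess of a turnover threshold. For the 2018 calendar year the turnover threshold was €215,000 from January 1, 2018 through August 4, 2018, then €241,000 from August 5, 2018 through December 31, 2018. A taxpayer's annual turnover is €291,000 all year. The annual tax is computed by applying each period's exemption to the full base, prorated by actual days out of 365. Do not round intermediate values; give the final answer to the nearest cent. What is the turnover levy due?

€1,896.20

January 1 – August 4, 2018: 216 days, exemption €215,000 → (€291,000 − €215,000) × 2.9% × 216/365 = €1,304.2849
August 5 – December 31, 2018: 149 days, exemption €241,000 → (€291,000 − €241,000) × 2.9% × 149/365 = €591.9178
Total = €1,896.2027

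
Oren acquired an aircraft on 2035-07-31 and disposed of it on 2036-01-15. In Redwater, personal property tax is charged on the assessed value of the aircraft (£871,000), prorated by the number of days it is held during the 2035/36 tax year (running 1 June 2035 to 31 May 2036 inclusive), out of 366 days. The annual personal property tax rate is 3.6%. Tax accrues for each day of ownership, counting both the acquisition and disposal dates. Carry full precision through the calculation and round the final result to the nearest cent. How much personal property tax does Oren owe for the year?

£14,478.59

Days held (2035-07-31 to 2036-01-15): 169 out of 366
Tax = £871,000 × 3.6% × 169/366 = £14,478.5902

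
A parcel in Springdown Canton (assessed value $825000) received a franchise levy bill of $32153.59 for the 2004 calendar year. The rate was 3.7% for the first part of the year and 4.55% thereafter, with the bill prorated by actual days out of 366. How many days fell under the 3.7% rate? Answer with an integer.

Let d = days at the first rate; then 366 − d days at the second rate.
$825000 × [3.7%·d + 4.55%·(366−d)] / 366 = $32153.59
Solving gives d = 281, so the new rate took effect on 8 October 2004.

281 days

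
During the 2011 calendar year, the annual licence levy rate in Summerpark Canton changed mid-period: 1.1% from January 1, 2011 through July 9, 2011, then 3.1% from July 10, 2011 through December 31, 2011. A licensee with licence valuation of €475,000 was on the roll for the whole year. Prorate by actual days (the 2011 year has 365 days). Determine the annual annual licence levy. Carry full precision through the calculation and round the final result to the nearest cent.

January 1 – July 9, 2011: 190 days at 1.1% → €475,000 × 1.1% × 190/365 = €2,719.8630
July 10 – December 31, 2011: 175 days at 3.1% → €475,000 × 3.1% × 175/365 = €7,059.9315
Total = €9,779.7945

€9,779.79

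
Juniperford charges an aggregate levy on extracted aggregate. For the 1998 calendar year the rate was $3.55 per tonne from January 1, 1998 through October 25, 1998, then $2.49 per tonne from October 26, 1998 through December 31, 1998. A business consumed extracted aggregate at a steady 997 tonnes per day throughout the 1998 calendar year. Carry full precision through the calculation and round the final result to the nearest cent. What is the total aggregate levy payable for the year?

January 1 – October 25, 1998: 298 days × 997 tonnes/day = 297,106 tonnes at $3.55/tonne → $1,054,726.30
October 26 – December 31, 1998: 67 days × 997 tonnes/day = 66,799 tonnes at $2.49/tonne → $166,329.51

$1,221,055.81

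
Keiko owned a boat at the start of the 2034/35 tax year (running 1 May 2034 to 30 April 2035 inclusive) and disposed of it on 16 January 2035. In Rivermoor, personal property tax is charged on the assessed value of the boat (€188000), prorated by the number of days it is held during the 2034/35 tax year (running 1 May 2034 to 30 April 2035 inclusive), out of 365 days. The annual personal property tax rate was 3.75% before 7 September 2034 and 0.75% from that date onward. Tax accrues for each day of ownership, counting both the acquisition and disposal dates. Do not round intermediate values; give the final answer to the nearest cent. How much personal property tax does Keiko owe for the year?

1 May – 6 September 2034: 129 days at 3.75% → €188000 × 3.75% × 129/365 = €2491.6438
7 September 2034 – 16 January 2035: 132 days at 0.75% → €188000 × 0.75% × 132/365 = €509.9178
Total = €3001.5616

€3001.56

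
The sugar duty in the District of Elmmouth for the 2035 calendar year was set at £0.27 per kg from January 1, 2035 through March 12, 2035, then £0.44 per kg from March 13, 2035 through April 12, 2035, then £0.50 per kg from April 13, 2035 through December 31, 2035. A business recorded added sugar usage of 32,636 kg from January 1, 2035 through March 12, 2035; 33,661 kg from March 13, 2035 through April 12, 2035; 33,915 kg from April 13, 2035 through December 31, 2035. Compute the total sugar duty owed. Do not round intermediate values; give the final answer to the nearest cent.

£40580.06

January 1 – March 12, 2035: 32,636 kg at £0.27/kg → £8811.72
March 13 – April 12, 2035: 33,661 kg at £0.44/kg → £14810.84
April 13 – December 31, 2035: 33,915 kg at £0.50/kg → £16957.50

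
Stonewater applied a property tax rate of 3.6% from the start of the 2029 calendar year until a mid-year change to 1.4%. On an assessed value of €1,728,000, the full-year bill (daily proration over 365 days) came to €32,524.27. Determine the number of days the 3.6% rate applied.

Let d = days at the first rate; then 365 − d days at the second rate.
€1,728,000 × [3.6%·d + 1.4%·(365−d)] / 365 = €32,524.27
Solving gives d = 80, so the new rate took effect on 22 March 2029.

80 days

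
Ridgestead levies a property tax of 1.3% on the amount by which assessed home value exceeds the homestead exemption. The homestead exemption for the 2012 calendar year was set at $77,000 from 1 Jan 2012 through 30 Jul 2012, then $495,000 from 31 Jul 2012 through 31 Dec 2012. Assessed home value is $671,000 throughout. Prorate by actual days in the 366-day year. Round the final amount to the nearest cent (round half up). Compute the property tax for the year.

1 Jan – 30 Jul 2012: 212 days, exemption $77,000 → ($671,000 − $77,000) × 1.3% × 212/366 = $4,472.8525
31 Jul – 31 Dec 2012: 154 days, exemption $495,000 → ($671,000 − $495,000) × 1.3% × 154/366 = $962.7104
Total = $5,435.5628

$5,435.56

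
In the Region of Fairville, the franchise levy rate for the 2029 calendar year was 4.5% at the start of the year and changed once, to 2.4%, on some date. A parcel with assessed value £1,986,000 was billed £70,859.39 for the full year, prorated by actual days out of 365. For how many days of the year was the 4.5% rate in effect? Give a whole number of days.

Let d = days at the first rate; then 365 − d days at the second rate.
£1,986,000 × [4.5%·d + 2.4%·(365−d)] / 365 = £70,859.39
Solving gives d = 203, so the new rate took effect on July 23, 2029.

203 days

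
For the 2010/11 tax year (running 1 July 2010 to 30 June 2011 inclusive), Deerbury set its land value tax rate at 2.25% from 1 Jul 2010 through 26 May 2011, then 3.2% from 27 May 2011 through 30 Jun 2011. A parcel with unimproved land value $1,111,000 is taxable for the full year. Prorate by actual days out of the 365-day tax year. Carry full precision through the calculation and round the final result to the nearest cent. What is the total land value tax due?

1 Jul 2010 – 26 May 2011: 330 days at 2.25% → $1,111,000 × 2.25% × 330/365 = $22,600.4795
27 May – 30 Jun 2011: 35 days at 3.2% → $1,111,000 × 3.2% × 35/365 = $3,409.0959
Total = $26,009.5753

$26,009.58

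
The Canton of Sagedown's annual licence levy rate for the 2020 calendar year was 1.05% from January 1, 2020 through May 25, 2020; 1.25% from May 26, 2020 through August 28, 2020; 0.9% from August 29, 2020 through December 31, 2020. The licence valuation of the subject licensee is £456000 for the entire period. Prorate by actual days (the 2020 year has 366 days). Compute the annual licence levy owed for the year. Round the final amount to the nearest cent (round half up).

January 1 – May 25, 2020: 146 days at 1.05% → £456000 × 1.05% × 146/366 = £1909.9672
May 26 – August 28, 2020: 95 days at 1.25% → £456000 × 1.25% × 95/366 = £1479.5082
August 29 – December 31, 2020: 125 days at 0.9% → £456000 × 0.9% × 125/366 = £1401.6393
Total = £4791.1148

£4791.11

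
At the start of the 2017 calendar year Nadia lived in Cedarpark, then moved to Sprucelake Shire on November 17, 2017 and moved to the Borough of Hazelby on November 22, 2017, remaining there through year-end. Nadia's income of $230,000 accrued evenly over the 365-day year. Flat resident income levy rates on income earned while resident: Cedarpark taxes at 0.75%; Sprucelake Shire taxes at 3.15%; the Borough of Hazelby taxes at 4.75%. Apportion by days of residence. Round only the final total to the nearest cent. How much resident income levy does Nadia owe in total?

$2,808.84

Cedarpark, January 1 – November 16, 2017: 320 days → $230,000 × 0.75% × 320/365 = $1,512.3288
Sprucelake Shire, November 17 – November 21, 2017: 5 days → $230,000 × 3.15% × 5/365 = $99.2466
The Borough of Hazelby, November 22 – December 31, 2017: 40 days → $230,000 × 4.75% × 40/365 = $1,197.2603
Total = $2,808.8356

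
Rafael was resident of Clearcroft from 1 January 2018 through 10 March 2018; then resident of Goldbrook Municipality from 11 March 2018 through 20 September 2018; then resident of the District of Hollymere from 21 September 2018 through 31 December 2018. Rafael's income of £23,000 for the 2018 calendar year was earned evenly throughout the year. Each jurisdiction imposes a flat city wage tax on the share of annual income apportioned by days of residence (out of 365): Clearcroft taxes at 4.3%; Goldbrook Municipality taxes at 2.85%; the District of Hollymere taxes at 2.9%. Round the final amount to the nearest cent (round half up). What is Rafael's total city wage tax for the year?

£721.76

Clearcroft, 1 January – 10 March 2018: 69 days → £23,000 × 4.3% × 69/365 = £186.9616
Goldbrook Municipality, 11 March – 20 September 2018: 194 days → £23,000 × 2.85% × 194/365 = £348.4027
The District of Hollymere, 21 September – 31 December 2018: 102 days → £23,000 × 2.9% × 102/365 = £186.3945
Total = £721.7589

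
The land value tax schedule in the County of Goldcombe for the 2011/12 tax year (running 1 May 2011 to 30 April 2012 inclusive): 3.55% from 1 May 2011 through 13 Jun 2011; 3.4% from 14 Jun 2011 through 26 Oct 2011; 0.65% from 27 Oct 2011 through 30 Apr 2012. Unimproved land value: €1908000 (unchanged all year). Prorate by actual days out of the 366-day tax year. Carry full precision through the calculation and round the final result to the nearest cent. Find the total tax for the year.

1 May – 13 Jun 2011: 44 days at 3.55% → €1908000 × 3.55% × 44/366 = €8142.8852
14 Jun – 26 Oct 2011: 135 days at 3.4% → €1908000 × 3.4% × 135/366 = €23928.1967
27 Oct 2011 – 30 Apr 2012: 187 days at 0.65% → €1908000 × 0.65% × 187/366 = €6336.5410
Total = €38407.6230

€38407.62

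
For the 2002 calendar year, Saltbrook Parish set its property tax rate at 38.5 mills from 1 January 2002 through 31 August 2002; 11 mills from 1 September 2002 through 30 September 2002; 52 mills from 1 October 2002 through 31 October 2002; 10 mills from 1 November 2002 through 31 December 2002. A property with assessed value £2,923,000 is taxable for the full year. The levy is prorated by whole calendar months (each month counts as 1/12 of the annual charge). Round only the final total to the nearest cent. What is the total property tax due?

£95,241.08

1 January – 31 August 2002: 8 months at 38.5 mills → £2,923,000 × 3.85% × 8/12 = £75,023.6667
1 September – 30 September 2002: 1 month at 11 mills → £2,923,000 × 1.1% × 1/12 = £2,679.4167
1 October – 31 October 2002: 1 month at 52 mills → £2,923,000 × 5.2% × 1/12 = £12,666.3333
1 November – 31 December 2002: 2 months at 10 mills → £2,923,000 × 1% × 2/12 = £4,871.6667
Total = £95,241.0833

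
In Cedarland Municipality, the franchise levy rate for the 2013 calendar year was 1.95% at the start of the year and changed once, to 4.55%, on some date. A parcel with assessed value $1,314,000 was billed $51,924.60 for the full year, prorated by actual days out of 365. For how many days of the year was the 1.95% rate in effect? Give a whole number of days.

84 days

Let d = days at the first rate; then 365 − d days at the second rate.
$1,314,000 × [1.95%·d + 4.55%·(365−d)] / 365 = $51,924.60
Solving gives d = 84, so the new rate took effect on March 26, 2013.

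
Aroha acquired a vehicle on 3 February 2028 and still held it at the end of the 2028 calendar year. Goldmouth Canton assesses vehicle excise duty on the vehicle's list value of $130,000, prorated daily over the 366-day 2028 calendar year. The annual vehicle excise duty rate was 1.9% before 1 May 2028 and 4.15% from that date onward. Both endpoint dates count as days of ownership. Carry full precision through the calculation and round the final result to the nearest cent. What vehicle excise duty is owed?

$4,205.29

3 February – 30 April 2028: 88 days at 1.9% → $130,000 × 1.9% × 88/366 = $593.8798
1 May – 31 December 2028: 245 days at 4.15% → $130,000 × 4.15% × 245/366 = $3,611.4071
Total = $4,205.2869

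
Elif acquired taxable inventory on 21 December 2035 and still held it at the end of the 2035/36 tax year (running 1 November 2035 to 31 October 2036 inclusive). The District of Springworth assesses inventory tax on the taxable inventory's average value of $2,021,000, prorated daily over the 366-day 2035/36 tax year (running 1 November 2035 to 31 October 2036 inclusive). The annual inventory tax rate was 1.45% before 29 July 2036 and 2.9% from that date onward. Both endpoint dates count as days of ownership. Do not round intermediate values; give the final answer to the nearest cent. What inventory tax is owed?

$32,907.51

21 December 2035 – 28 July 2036: 221 days at 1.45% → $2,021,000 × 1.45% × 221/366 = $17,694.7937
29 July – 31 October 2036: 95 days at 2.9% → $2,021,000 × 2.9% × 95/366 = $15,212.7186
Total = $32,907.5123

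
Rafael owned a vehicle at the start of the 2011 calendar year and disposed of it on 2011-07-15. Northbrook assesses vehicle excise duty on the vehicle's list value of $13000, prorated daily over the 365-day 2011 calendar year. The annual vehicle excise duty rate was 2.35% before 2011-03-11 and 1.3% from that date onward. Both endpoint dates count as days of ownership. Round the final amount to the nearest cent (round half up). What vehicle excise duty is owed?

$116.55

2011-01-01 to 2011-03-10: 69 days at 2.35% → $13000 × 2.35% × 69/365 = $57.7521
2011-03-11 to 2011-07-15: 127 days at 1.3% → $13000 × 1.3% × 127/365 = $58.8027
Total = $116.5548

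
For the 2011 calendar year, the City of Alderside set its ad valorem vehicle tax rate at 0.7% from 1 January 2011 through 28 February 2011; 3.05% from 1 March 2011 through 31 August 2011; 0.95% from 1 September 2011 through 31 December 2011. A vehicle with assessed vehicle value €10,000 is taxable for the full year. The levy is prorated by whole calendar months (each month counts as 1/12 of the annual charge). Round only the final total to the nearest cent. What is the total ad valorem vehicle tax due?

€195.83

1 January – 28 February 2011: 2 months at 0.7% → €10,000 × 0.7% × 2/12 = €11.6667
1 March – 31 August 2011: 6 months at 3.05% → €10,000 × 3.05% × 6/12 = €152.5000
1 September – 31 December 2011: 4 months at 0.95% → €10,000 × 0.95% × 4/12 = €31.6667
Total = €195.8333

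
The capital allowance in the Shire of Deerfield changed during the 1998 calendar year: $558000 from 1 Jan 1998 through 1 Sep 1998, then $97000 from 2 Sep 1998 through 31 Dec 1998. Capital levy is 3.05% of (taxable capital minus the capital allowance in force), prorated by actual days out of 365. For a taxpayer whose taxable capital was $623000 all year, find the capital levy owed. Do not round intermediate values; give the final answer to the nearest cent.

1 Jan – 1 Sep 1998: 244 days, exemption $558000 → ($623000 − $558000) × 3.05% × 244/365 = $1325.2877
2 Sep – 31 Dec 1998: 121 days, exemption $97000 → ($623000 − $97000) × 3.05% × 121/365 = $5318.3644
Total = $6643.6521

$6643.65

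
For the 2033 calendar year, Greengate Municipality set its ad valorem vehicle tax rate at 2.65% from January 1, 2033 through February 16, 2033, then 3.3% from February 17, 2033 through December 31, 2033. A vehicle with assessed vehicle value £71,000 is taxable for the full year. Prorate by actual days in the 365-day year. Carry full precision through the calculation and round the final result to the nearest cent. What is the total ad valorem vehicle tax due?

£2,283.57

January 1 – February 16, 2033: 47 days at 2.65% → £71,000 × 2.65% × 47/365 = £242.2753
February 17 – December 31, 2033: 318 days at 3.3% → £71,000 × 3.3% × 318/365 = £2,041.2986
Total = £2,283.5740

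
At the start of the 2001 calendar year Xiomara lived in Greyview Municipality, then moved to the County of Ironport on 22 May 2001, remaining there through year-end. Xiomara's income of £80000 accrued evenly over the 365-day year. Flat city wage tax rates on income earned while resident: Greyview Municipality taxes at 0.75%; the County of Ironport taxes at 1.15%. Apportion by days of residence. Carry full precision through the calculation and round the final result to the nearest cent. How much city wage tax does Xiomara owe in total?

£796.38

Greyview Municipality, 1 Jan – 21 May 2001: 141 days → £80000 × 0.75% × 141/365 = £231.7808
The County of Ironport, 22 May – 31 Dec 2001: 224 days → £80000 × 1.15% × 224/365 = £564.6027
Total = £796.3836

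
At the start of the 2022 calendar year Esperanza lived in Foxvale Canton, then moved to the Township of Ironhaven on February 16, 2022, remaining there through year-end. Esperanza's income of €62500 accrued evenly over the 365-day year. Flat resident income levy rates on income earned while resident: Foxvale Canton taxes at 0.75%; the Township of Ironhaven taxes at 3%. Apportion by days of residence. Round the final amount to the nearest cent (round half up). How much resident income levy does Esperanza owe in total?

Foxvale Canton, January 1 – February 15, 2022: 46 days → €62500 × 0.75% × 46/365 = €59.0753
The Township of Ironhaven, February 16 – December 31, 2022: 319 days → €62500 × 3% × 319/365 = €1638.6986
Total = €1697.7740

€1697.77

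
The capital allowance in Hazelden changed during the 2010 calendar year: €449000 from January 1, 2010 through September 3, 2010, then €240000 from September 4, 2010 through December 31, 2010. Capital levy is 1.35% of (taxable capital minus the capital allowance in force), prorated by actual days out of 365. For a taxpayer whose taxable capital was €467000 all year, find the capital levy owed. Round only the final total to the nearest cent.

January 1 – September 3, 2010: 246 days, exemption €449000 → (€467000 − €449000) × 1.35% × 246/365 = €163.7753
September 4 – December 31, 2010: 119 days, exemption €240000 → (€467000 − €240000) × 1.35% × 119/365 = €999.1110
Total = €1162.8863

€1162.89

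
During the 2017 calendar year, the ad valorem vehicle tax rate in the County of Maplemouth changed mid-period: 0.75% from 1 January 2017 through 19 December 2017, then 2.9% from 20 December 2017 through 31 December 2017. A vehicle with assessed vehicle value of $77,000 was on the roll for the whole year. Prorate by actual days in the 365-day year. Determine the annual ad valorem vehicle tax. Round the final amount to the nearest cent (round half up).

$631.93

1 January – 19 December 2017: 353 days at 0.75% → $77,000 × 0.75% × 353/365 = $558.5137
20 December – 31 December 2017: 12 days at 2.9% → $77,000 × 2.9% × 12/365 = $73.4137
Total = $631.9274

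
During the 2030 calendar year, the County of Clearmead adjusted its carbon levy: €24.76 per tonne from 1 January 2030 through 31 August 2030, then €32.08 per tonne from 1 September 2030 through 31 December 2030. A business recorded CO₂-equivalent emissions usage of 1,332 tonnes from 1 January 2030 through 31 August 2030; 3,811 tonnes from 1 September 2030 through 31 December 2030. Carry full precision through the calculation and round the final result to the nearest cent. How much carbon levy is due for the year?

1 January – 31 August 2030: 1,332 tonnes at €24.76/tonne → €32,980.32
1 September – 31 December 2030: 3,811 tonnes at €32.08/tonne → €122,256.88

€155,237.20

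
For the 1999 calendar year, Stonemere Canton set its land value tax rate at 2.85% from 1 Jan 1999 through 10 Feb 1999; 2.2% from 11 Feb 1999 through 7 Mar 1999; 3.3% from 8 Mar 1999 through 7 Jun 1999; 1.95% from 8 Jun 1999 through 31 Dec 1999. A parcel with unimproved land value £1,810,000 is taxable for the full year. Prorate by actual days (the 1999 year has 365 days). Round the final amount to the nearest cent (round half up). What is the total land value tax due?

1 Jan – 10 Feb 1999: 41 days at 2.85% → £1,810,000 × 2.85% × 41/365 = £5,794.4795
11 Feb – 7 Mar 1999: 25 days at 2.2% → £1,810,000 × 2.2% × 25/365 = £2,727.3973
8 Mar – 7 Jun 1999: 92 days at 3.3% → £1,810,000 × 3.3% × 92/365 = £15,055.2329
8 Jun – 31 Dec 1999: 207 days at 1.95% → £1,810,000 × 1.95% × 207/365 = £20,016.6164
Total = £43,593.7260

£43,593.73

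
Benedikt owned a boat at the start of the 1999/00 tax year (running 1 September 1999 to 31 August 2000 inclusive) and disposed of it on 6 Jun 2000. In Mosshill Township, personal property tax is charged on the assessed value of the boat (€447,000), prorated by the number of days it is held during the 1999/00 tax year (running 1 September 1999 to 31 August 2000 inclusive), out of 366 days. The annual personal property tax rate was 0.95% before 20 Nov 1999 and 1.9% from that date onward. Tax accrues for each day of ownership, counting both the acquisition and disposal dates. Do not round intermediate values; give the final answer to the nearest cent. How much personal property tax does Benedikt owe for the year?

€5,569.18

1 Sep – 19 Nov 1999: 80 days at 0.95% → €447,000 × 0.95% × 80/366 = €928.1967
20 Nov 1999 – 6 Jun 2000: 200 days at 1.9% → €447,000 × 1.9% × 200/366 = €4,640.9836
Total = €5,569.1803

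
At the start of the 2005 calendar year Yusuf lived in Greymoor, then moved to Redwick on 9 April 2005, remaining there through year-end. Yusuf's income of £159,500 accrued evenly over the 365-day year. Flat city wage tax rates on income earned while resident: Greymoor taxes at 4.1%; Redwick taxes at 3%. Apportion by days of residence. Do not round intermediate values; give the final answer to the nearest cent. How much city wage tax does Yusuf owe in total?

£5,256.07

Greymoor, 1 January – 8 April 2005: 98 days → £159,500 × 4.1% × 98/365 = £1,755.8110
Redwick, 9 April – 31 December 2005: 267 days → £159,500 × 3% × 267/365 = £3,500.2603
Total = £5,256.0712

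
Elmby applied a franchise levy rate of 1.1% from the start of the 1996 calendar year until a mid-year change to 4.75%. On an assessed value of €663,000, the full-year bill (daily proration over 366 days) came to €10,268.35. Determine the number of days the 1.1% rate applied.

321 days

Let d = days at the first rate; then 366 − d days at the second rate.
€663,000 × [1.1%·d + 4.75%·(366−d)] / 366 = €10,268.35
Solving gives d = 321, so the new rate took effect on 17 November 1996.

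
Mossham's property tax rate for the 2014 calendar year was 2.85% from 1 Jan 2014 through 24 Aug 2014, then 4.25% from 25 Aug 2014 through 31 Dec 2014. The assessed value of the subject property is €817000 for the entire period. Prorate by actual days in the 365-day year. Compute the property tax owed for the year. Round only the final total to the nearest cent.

1 Jan – 24 Aug 2014: 236 days at 2.85% → €817000 × 2.85% × 236/365 = €15055.1836
25 Aug – 31 Dec 2014: 129 days at 4.25% → €817000 × 4.25% × 129/365 = €12271.7877
Total = €27326.9712

€27326.97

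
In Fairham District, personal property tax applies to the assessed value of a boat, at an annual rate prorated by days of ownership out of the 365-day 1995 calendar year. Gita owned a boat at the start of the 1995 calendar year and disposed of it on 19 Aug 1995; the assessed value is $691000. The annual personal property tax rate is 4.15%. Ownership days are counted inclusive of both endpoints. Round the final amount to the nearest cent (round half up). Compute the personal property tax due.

Days held (1 Jan – 19 Aug 1995): 231 out of 365
Tax = $691000 × 4.15% × 231/365 = $18148.6890

$18148.69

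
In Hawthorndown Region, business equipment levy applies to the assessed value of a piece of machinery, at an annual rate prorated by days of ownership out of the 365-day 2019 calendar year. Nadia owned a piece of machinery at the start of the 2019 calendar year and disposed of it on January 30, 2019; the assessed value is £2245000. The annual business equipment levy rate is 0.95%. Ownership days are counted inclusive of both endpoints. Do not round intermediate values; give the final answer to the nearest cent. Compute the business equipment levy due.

£1752.95

Days held (January 1 – January 30, 2019): 30 out of 365
Tax = £2245000 × 0.95% × 30/365 = £1752.9452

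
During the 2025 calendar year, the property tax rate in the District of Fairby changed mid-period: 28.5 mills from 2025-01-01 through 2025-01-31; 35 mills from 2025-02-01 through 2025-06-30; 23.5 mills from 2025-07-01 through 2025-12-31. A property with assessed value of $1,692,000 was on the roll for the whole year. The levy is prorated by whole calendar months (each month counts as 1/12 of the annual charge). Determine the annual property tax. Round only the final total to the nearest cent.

2025-01-01 to 2025-01-31: 1 month at 28.5 mills → $1,692,000 × 2.85% × 1/12 = $4,018.5000
2025-02-01 to 2025-06-30: 5 months at 35 mills → $1,692,000 × 3.5% × 5/12 = $24,675.0000
2025-07-01 to 2025-12-31: 6 months at 23.5 mills → $1,692,000 × 2.35% × 6/12 = $19,881.0000
Total = $48,574.5000

$48,574.50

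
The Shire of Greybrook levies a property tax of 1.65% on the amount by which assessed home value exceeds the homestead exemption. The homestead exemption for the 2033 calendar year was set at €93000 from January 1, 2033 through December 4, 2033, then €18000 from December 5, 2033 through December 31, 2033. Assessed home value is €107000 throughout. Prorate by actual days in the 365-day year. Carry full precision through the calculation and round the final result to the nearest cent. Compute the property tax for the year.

€322.54

January 1 – December 4, 2033: 338 days, exemption €93000 → (€107000 − €93000) × 1.65% × 338/365 = €213.9123
December 5 – December 31, 2033: 27 days, exemption €18000 → (€107000 − €18000) × 1.65% × 27/365 = €108.6288
Total = €322.5411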